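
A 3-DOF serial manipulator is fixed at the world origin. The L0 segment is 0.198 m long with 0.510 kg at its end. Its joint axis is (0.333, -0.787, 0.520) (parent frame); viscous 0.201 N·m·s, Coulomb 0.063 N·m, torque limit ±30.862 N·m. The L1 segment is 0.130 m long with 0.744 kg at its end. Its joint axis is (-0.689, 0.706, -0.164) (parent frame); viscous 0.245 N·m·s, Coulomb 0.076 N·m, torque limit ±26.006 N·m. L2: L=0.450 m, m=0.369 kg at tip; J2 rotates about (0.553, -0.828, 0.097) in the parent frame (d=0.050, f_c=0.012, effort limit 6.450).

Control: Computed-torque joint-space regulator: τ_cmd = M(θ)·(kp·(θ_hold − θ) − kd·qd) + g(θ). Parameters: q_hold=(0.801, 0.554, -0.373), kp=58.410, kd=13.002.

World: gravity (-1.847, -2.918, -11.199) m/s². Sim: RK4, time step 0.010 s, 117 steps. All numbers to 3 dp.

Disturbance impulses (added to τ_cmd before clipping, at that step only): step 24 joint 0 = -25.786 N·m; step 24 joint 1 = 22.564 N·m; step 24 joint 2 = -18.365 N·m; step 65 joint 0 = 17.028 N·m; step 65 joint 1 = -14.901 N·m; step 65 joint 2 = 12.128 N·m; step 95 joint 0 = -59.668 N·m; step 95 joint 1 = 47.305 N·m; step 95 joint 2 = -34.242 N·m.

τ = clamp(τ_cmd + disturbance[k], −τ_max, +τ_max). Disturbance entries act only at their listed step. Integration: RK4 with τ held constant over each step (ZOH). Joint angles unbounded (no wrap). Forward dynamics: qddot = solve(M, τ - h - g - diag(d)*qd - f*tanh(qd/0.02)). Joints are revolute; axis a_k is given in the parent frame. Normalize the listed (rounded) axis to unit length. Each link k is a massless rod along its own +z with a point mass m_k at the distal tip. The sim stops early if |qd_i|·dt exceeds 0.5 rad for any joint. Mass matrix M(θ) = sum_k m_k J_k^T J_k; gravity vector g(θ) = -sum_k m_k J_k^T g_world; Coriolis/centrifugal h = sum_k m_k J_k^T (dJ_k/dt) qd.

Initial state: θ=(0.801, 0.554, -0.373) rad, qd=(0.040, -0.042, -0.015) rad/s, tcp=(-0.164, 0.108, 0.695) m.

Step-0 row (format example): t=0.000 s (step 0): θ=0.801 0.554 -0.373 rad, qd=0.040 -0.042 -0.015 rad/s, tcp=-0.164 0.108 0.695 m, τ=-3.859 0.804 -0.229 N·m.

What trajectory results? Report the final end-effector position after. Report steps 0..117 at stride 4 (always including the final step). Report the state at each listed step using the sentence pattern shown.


t=0.040 s (step 4): θ=0.802 0.554 -0.372 rad, qd=0.010 -0.012 0.017 rad/s, tcp=-0.165 0.107 0.695 m, τ=-3.781 0.758 -0.200 N·m.
t=0.080 s (step 8): θ=0.802 0.554 -0.371 rad, qd=0.001 -0.008 0.006 rad/s, tcp=-0.165 0.107 0.695 m, τ=-3.738 0.728 -0.179 N·m.
t=0.120 s (step 12): θ=0.802 0.554 -0.371 rad, qd=-0.002 -0.005 -0.004 rad/s, tcp=-0.165 0.107 0.695 m, τ=-3.714 0.709 -0.165 N·m.
t=0.160 s (step 16): θ=0.802 0.554 -0.371 rad, qd=-0.003 -0.004 -0.009 rad/s, tcp=-0.165 0.107 0.695 m, τ=-3.700 0.698 -0.156 N·m.
t=0.200 s (step 20): θ=0.802 0.554 -0.371 rad, qd=-0.004 -0.004 -0.011 rad/s, tcp=-0.165 0.107 0.695 m, τ=-3.690 0.690 -0.151 N·m.
t=0.240 s (step 24): θ=0.802 0.554 -0.371 rad, qd=-0.004 -0.004 -0.012 rad/s, tcp=-0.165 0.107 0.695 m, τ=-29.470 23.250 -6.450 N·m.
t=0.280 s (step 28): θ=0.787 0.736 -0.152 rad, qd=-0.576 2.272 3.003 rad/s, tcp=-0.166 0.128 0.695 m, τ=-0.974 -1.276 0.553 N·m.
t=0.320 s (step 32): θ=0.769 0.774 -0.098 rad, qd=-0.335 0.114 0.284 rad/s, tcp=-0.159 0.135 0.697 m, τ=-1.801 -0.628 0.330 N·m.
t=0.360 s (step 36): θ=0.761 0.771 -0.099 rad, qd=-0.057 -0.127 -0.171 rad/s, tcp=-0.155 0.136 0.698 m, τ=-2.416 -0.286 0.135 N·m.
t=0.400 s (step 40): θ=0.762 0.765 -0.108 rad, qd=0.069 -0.175 -0.254 rad/s, tcp=-0.155 0.136 0.697 m, τ=-2.816 -0.048 -0.013 N·m.
t=0.440 s (step 44): θ=0.766 0.758 -0.118 rad, qd=0.120 -0.187 -0.255 rad/s, tcp=-0.156 0.134 0.697 m, τ=-3.083 0.123 -0.119 N·m.
t=0.480 s (step 48): θ=0.771 0.750 -0.128 rad, qd=0.139 -0.182 -0.237 rad/s, tcp=-0.159 0.132 0.697 m, τ=-3.269 0.245 -0.191 N·m.
t=0.520 s (step 52): θ=0.776 0.743 -0.137 rad, qd=0.138 -0.172 -0.216 rad/s, tcp=-0.162 0.130 0.697 m, τ=-3.395 0.329 -0.239 N·m.
t=0.560 s (step 56): θ=0.782 0.737 -0.146 rad, qd=0.128 -0.161 -0.198 rad/s, tcp=-0.165 0.128 0.696 m, τ=-3.478 0.386 -0.267 N·m.
t=0.600 s (step 60): θ=0.787 0.730 -0.153 rad, qd=0.112 -0.149 -0.182 rad/s, tcp=-0.167 0.126 0.696 m, τ=-3.530 0.423 -0.282 N·m.
t=0.640 s (step 64): θ=0.791 0.725 -0.160 rad, qd=0.096 -0.137 -0.169 rad/s, tcp=-0.169 0.124 0.696 m, τ=-3.560 0.447 -0.288 N·m.
t=0.680 s (step 68): θ=0.799 0.651 -0.237 rad, qd=0.297 -1.790 -1.813 rad/s, tcp=-0.174 0.112 0.697 m, τ=-5.527 2.015 -1.075 N·m.
t=0.720 s (step 72): θ=0.810 0.614 -0.273 rad, qd=0.234 -0.383 -0.348 rad/s, tcp=-0.182 0.102 0.696 m, τ=-4.966 1.523 -0.840 N·m.
t=0.760 s (step 76): θ=0.817 0.607 -0.279 rad, qd=0.121 -0.038 -0.031 rad/s, tcp=-0.186 0.099 0.696 m, τ=-4.534 1.211 -0.645 N·m.
t=0.800 s (step 80): θ=0.820 0.607 -0.280 rad, qd=0.026 -0.012 -0.039 rad/s, tcp=-0.188 0.098 0.695 m, τ=-4.215 1.004 -0.495 N·m.
t=0.840 s (step 84): θ=0.820 0.606 -0.283 rad, qd=-0.012 -0.008 -0.084 rad/s, tcp=-0.187 0.098 0.695 m, τ=-4.013 0.861 -0.386 N·m.
t=0.880 s (step 88): θ=0.819 0.606 -0.287 rad, qd=-0.019 -0.010 -0.126 rad/s, tcp=-0.186 0.100 0.695 m, τ=-3.890 0.764 -0.307 N·m.
t=0.920 s (step 92): θ=0.819 0.606 -0.292 rad, qd=-0.021 -0.009 -0.142 rad/s, tcp=-0.183 0.102 0.695 m, τ=-3.809 0.698 -0.253 N·m.
t=0.960 s (step 96): θ=0.818 0.657 -0.238 rad, qd=-0.154 9.748 11.296 rad/s, tcp=-0.183 0.108 0.694 m, τ=-0.115 -2.602 0.631 N·m.
t=1.000 s (step 100): θ=0.795 0.847 -0.005 rad, qd=-0.617 1.700 2.300 rad/s, tcp=-0.181 0.131 0.692 m, τ=-1.087 -1.313 0.448 N·m.
t=1.040 s (step 104): θ=0.776 0.870 0.030 rad, qd=-0.319 -0.083 -0.046 rad/s, tcp=-0.173 0.137 0.694 m, τ=-1.861 -0.715 0.240 N·m.
t=1.080 s (step 108): θ=0.769 0.862 0.019 rad, qd=-0.055 -0.272 -0.416 rad/s, tcp=-0.168 0.139 0.694 m, τ=-2.435 -0.392 0.059 N·m.
t=1.120 s (step 112): θ=0.770 0.850 0.000 rad, qd=0.058 -0.327 -0.488 rad/s, tcp=-0.166 0.139 0.695 m, τ=-2.810 -0.156 -0.076 N·m.
t=1.160 s (step 116): θ=0.773 0.836 -0.019 rad, qd=0.103 -0.333 -0.465 rad/s, tcp=-0.166 0.138 0.695 m, τ=-3.061 0.017 -0.173 N·m.
t=1.170 s (step 117): θ=0.774 0.833 -0.024 rad, qd=0.109 -0.330 -0.456 rad/s, tcp=-0.167 0.137 0.695 m.
final tcp position (m): -0.167 0.137 0.695


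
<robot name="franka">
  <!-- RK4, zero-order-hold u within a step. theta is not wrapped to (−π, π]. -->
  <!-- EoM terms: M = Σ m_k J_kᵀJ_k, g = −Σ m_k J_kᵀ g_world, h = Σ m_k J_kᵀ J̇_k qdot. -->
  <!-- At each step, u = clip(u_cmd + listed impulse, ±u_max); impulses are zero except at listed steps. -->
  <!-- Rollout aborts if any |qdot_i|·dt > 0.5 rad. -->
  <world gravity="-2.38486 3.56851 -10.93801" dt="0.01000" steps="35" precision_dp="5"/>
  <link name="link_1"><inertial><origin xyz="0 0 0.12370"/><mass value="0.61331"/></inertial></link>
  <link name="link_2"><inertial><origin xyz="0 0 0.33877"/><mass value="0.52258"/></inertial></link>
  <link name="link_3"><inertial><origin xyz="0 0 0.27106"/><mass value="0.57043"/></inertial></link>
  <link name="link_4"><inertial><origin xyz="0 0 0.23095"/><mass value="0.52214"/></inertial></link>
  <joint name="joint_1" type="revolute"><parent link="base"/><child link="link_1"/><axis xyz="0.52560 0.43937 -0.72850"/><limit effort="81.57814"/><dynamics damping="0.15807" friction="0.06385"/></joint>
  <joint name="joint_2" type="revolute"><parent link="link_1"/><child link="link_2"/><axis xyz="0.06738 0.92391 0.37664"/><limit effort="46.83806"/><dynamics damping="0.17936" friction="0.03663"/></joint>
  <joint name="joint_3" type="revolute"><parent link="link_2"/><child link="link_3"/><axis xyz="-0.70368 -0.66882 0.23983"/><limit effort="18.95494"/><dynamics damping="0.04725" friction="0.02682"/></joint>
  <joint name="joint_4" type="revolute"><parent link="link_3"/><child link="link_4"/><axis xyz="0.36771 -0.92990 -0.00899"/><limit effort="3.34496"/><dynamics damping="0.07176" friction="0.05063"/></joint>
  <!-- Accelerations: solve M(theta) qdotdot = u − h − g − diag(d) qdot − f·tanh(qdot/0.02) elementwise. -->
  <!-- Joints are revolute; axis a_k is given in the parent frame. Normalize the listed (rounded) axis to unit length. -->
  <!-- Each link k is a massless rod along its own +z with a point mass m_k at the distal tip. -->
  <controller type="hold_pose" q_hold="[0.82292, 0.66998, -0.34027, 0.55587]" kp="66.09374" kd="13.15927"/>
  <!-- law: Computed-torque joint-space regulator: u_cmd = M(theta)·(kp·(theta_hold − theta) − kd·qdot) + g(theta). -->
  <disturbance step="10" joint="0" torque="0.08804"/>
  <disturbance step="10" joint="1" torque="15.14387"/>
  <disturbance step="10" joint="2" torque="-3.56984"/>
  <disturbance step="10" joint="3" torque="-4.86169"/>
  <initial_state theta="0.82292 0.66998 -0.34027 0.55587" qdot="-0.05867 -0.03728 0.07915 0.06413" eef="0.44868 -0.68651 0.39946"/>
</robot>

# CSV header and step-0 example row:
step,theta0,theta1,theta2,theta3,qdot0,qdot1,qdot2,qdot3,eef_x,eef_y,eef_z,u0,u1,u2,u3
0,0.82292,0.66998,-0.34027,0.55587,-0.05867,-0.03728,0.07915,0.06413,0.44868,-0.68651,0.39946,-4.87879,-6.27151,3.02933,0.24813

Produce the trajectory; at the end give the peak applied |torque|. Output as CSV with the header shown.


step,theta0,theta1,theta2,theta3,qdot0,qdot1,qdot2,qdot3,eef_x,eef_y,eef_z,u0,u1,u2,u3
1,0.82239,0.66961,-0.33952,0.55629,-0.04807,-0.03693,0.07119,0.02162,0.44861,-0.68611,0.40034,-4.95737,-6.32799,3.06674,0.26060
2,0.82195,0.66925,-0.33885,0.55639,-0.03977,-0.03331,0.06228,0.00538,0.44858,-0.68578,0.40108,-5.03159,-6.38158,3.10238,0.26869
3,0.82159,0.66894,-0.33827,0.55642,-0.03304,-0.02837,0.05306,0.00232,0.44856,-0.68550,0.40171,-5.10137,-6.43208,3.13609,0.27428
4,0.82129,0.66868,-0.33778,0.55643,-0.02727,-0.02375,0.04402,0.00147,0.44854,-0.68527,0.40224,-5.16667,-6.47942,3.16783,0.27924
5,0.82104,0.66846,-0.33739,0.55644,-0.02231,-0.01968,0.03524,0.00117,0.44852,-0.68508,0.40268,-5.22744,-6.52360,3.19759,0.28386
6,0.82084,0.66828,-0.33708,0.55645,-0.01804,-0.01612,0.02690,0.00098,0.44850,-0.68493,0.40303,-5.28369,-6.56466,3.22533,0.28819
7,0.82067,0.66814,-0.33685,0.55646,-0.01429,-0.01296,0.01944,0.00081,0.44849,-0.68481,0.40330,-5.33544,-6.60264,3.25095,0.29227
8,0.82055,0.66802,-0.33668,0.55647,-0.01087,-0.01006,0.01329,0.00062,0.44848,-0.68472,0.40351,-5.38275,-6.63763,3.27435,0.29608
9,0.82046,0.66794,-0.33657,0.55647,-0.00771,-0.00737,0.00853,0.00043,0.44847,-0.68466,0.40366,-5.42574,-6.66972,3.29551,0.29962
10,0.82039,0.66787,-0.33651,0.55648,-0.00485,-0.00489,0.00489,0.00025,0.44846,-0.68461,0.40376,-5.37652,8.44487,-0.25527,-3.34496
11,0.82013,0.66854,-0.33667,0.55235,-0.04762,0.13970,-0.03376,-0.81591,0.44971,-0.68453,0.40299,-5.51953,-8.77055,3.81601,0.79380
12,0.81971,0.66991,-0.33692,0.54504,-0.03630,0.13299,-0.01903,-0.64694,0.45199,-0.68439,0.40147,-5.56267,-8.62742,3.79704,0.75131
13,0.81939,0.67120,-0.33706,0.53931,-0.02745,0.12459,-0.01031,-0.50118,0.45388,-0.68425,0.40016,-5.60139,-8.49107,3.77853,0.71158
14,0.81915,0.67239,-0.33714,0.53493,-0.02072,0.11491,-0.00647,-0.37589,0.45542,-0.68413,0.39902,-5.63574,-8.36158,3.76055,0.67448
15,0.81897,0.67349,-0.33720,0.53171,-0.01542,0.10460,-0.00538,-0.26868,0.45666,-0.68403,0.39805,-5.66579,-8.23894,3.74279,0.63990
16,0.81884,0.67449,-0.33725,0.52949,-0.01112,0.09412,-0.00562,-0.17736,0.45764,-0.68394,0.39723,-5.69172,-8.12311,3.72510,0.60772
17,0.81875,0.67538,-0.33731,0.52811,-0.00756,0.08376,-0.00648,-0.09994,0.45838,-0.68388,0.39654,-5.71376,-8.01402,3.70745,0.57779
18,0.81869,0.67617,-0.33738,0.52744,-0.00455,0.07364,-0.00755,-0.03509,0.45891,-0.68383,0.39598,-5.73227,-7.91153,3.68994,0.55007
19,0.81866,0.67684,-0.33746,0.52730,-0.00100,0.06091,-0.00778,-0.00059,0.45927,-0.68380,0.39552,-5.74748,-7.81554,3.67274,0.52799
20,0.81866,0.67738,-0.33754,0.52735,0.00281,0.04552,-0.00804,0.00526,0.45952,-0.68379,0.39515,-5.75929,-7.72604,3.65630,0.51188
21,0.81871,0.67776,-0.33763,0.52741,0.00583,0.03118,-0.00895,0.00683,0.45967,-0.68381,0.39485,-5.76816,-7.64299,3.64067,0.49768
22,0.81878,0.67801,-0.33772,0.52748,0.00827,0.01855,-0.00970,0.00766,0.45975,-0.68385,0.39462,-5.77473,-7.56651,3.62581,0.48476
23,0.81887,0.67814,-0.33782,0.52756,0.01036,0.00784,-0.00975,0.00860,0.45976,-0.68391,0.39446,-5.77946,-7.49704,3.61178,0.47301
24,0.81898,0.67818,-0.33791,0.52765,0.01217,-0.00099,-0.00895,0.00976,0.45972,-0.68399,0.39435,-5.78268,-7.43485,3.59869,0.46243
25,0.81911,0.67813,-0.33800,0.52776,0.01369,-0.00824,-0.00770,0.01088,0.45963,-0.68407,0.39428,-5.78468,-7.37945,3.58660,0.45298
26,0.81926,0.67802,-0.33807,0.52787,0.01485,-0.01426,-0.00649,0.01176,0.45951,-0.68416,0.39425,-5.78572,-7.32988,3.57551,0.44453
27,0.81941,0.67785,-0.33813,0.52799,0.01565,-0.01931,-0.00553,0.01238,0.45935,-0.68426,0.39426,-5.78602,-7.28527,3.56536,0.43695
28,0.81957,0.67764,-0.33818,0.52812,0.01616,-0.02355,-0.00485,0.01278,0.45917,-0.68436,0.39430,-5.78575,-7.24495,3.55608,0.43012
29,0.81973,0.67738,-0.33823,0.52825,0.01643,-0.02707,-0.00437,0.01302,0.45897,-0.68447,0.39437,-5.78506,-7.20846,3.54757,0.42395
30,0.81989,0.67710,-0.33827,0.52838,0.01651,-0.02994,-0.00402,0.01316,0.45875,-0.68458,0.39446,-5.78404,-7.17543,3.53977,0.41836
31,0.82006,0.67679,-0.33831,0.52851,0.01645,-0.03223,-0.00375,0.01323,0.45852,-0.68468,0.39456,-5.78279,-7.14556,3.53264,0.41331
32,0.82022,0.67646,-0.33834,0.52864,0.01627,-0.03400,-0.00352,0.01325,0.45828,-0.68479,0.39468,-5.78137,-7.11859,3.52612,0.40875
33,0.82038,0.67611,-0.33838,0.52877,0.01601,-0.03530,-0.00331,0.01324,0.45803,-0.68489,0.39481,-5.77984,-7.09431,3.52018,0.40463
34,0.82054,0.67575,-0.33841,0.52891,0.01567,-0.03618,-0.00312,0.01321,0.45778,-0.68500,0.39495,-5.77826,-7.07251,3.51479,0.40092
35,0.82070,0.67539,-0.33844,0.52904,0.01528,-0.03670,-0.00292,0.01316,0.45753,-0.68510,0.39509,,,,
# max |u| (N·m): 8.77055


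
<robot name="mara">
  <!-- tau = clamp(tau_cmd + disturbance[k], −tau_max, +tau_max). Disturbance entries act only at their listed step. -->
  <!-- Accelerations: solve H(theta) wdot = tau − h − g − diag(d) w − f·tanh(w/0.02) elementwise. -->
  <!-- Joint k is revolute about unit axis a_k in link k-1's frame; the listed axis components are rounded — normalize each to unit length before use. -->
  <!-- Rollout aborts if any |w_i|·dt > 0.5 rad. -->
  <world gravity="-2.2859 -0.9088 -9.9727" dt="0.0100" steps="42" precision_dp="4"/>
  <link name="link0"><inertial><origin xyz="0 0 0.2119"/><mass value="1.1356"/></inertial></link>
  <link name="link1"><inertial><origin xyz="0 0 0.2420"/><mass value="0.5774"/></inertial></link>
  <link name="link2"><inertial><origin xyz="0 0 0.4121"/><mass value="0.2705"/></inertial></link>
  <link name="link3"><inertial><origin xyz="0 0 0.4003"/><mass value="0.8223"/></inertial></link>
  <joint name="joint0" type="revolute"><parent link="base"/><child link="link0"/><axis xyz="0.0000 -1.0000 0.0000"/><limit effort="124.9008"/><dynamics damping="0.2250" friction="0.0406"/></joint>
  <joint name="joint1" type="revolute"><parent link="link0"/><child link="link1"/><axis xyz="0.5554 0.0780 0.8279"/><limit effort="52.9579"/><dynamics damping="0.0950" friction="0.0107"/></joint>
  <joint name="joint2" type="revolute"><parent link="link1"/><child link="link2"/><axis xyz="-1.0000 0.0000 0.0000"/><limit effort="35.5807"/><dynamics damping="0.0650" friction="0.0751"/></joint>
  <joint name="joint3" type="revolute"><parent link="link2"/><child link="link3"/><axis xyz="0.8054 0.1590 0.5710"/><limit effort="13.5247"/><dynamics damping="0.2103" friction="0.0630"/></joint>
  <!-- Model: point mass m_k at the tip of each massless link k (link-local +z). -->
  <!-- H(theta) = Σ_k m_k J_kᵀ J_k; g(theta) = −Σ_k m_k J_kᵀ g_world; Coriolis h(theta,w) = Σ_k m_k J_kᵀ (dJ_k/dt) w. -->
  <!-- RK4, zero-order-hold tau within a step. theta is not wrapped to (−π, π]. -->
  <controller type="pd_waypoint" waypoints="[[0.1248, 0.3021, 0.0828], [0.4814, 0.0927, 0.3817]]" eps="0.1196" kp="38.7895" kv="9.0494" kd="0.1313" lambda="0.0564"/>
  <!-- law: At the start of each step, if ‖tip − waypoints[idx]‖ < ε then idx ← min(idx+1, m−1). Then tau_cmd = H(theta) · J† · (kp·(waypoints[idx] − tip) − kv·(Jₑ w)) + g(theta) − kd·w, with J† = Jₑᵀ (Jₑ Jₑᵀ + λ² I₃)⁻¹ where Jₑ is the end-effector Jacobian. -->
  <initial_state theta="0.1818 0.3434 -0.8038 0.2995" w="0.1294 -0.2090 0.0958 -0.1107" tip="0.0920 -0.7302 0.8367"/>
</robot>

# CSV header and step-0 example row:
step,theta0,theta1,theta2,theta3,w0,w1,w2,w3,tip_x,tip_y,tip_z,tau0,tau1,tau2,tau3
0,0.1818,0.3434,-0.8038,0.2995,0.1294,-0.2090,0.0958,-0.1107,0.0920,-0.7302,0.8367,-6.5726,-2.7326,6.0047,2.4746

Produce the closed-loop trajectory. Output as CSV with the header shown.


step,theta0,theta1,theta2,theta3,w0,w1,w2,w3,tip_x,tip_y,tip_z,tau0,tau1,tau2,tau3
1,0.1815,0.3360,-0.7992,0.3172,-0.1817,-1.2480,0.7788,3.4796,0.0892,-0.7286,0.8375,-6.4323,-2.8279,6.2559,1.8010
2,0.1783,0.3193,-0.7897,0.3635,-0.4516,-2.0605,1.0798,5.6418,0.0867,-0.7255,0.8366,-6.0457,-2.8345,6.2960,1.5909
3,0.1727,0.2954,-0.7784,0.4269,-0.6637,-2.7091,1.1482,6.9579,0.0843,-0.7210,0.8345,-5.7342,-2.6877,6.1426,1.6311
4,0.1653,0.2657,-0.7672,0.5009,-0.8182,-3.2279,1.0813,7.7703,0.0819,-0.7151,0.8312,-5.5597,-2.4312,5.8756,1.7903
5,0.1565,0.2312,-0.7570,0.5814,-0.9230,-3.6423,0.9369,8.2777,0.0795,-0.7079,0.8270,-5.4828,-2.1354,5.5752,1.9895
6,0.1470,0.1931,-0.7486,0.6659,-0.9876,-3.9733,0.7483,8.5973,0.0771,-0.6993,0.8219,-5.4488,-1.8517,5.2910,2.1844
7,0.1369,0.1520,-0.7421,0.7530,-1.0209,-4.2387,0.5340,8.7990,0.0747,-0.6895,0.8158,-5.4165,-1.6061,5.0436,2.3521
8,0.1267,0.1085,-0.7379,0.8417,-1.0306,-4.4530,0.3035,8.9246,0.0724,-0.6785,0.8089,-5.3608,-1.4060,4.8357,2.4827
9,0.1164,0.0631,-0.7361,0.9314,-1.0225,-4.6279,0.0609,8.9992,0.0701,-0.6663,0.8012,-5.2687,-1.2487,4.6614,2.5734
10,0.1063,0.0161,-0.7367,1.0216,-0.9976,-4.7668,-0.1858,9.0439,0.0680,-0.6531,0.7927,-5.1208,-1.1285,4.4986,2.6249
11,0.0965,-0.0321,-0.7398,1.1122,-0.9625,-4.8821,-0.4437,9.0621,0.0660,-0.6390,0.7835,-4.9258,-1.0350,4.3493,2.6412
12,0.0871,-0.0814,-0.7456,1.2028,-0.9205,-4.9807,-0.7161,9.0601,0.0642,-0.6239,0.7736,-4.6883,-0.9601,4.2081,2.6268
13,0.0781,-0.1317,-0.7542,1.2933,-0.8736,-5.0673,-1.0058,9.0428,0.0626,-0.6081,0.7631,-4.4105,-0.8971,4.0682,2.5866
14,0.0696,-0.1827,-0.7658,1.3836,-0.8232,-5.1455,-1.3163,9.0139,0.0613,-0.5915,0.7521,-4.0942,-0.8402,3.9239,2.5257
15,0.0617,-0.2345,-0.7806,1.4736,-0.7705,-5.2180,-1.6517,8.9759,0.0601,-0.5744,0.7407,-3.7408,-0.7846,3.7702,2.4494
16,0.0542,-0.2871,-0.7989,1.5631,-0.7163,-5.2866,-2.0166,8.9307,0.0592,-0.5567,0.7289,-3.3511,-0.7261,3.6028,2.3628
17,0.0474,-0.3402,-0.8210,1.6521,-0.6613,-5.3524,-2.4160,8.8797,0.0585,-0.5387,0.7167,-2.9247,-0.6613,3.4174,2.2708
18,0.0410,-0.3941,-0.8474,1.7406,-0.6057,-5.4153,-2.8551,8.8237,0.0581,-0.5204,0.7044,-2.4611,-0.5868,3.2098,2.1778
19,0.0353,-0.4485,-0.8783,1.8286,-0.5500,-5.4739,-3.3391,8.7631,0.0579,-0.5019,0.6920,-1.9592,-0.4992,2.9750,2.0876
20,0.0301,-0.5035,-0.9143,1.9159,-0.4941,-5.5252,-3.8725,8.6974,0.0580,-0.4833,0.6797,-1.4190,-0.3950,2.7076,2.0032
21,0.0254,-0.5589,-0.9559,2.0025,-0.4380,-5.5638,-4.4585,8.6254,0.0584,-0.4649,0.6675,-0.8435,-0.2703,2.4008,1.9266
22,0.0213,-0.6147,-1.0037,2.0884,-0.3816,-5.5821,-5.0977,8.5450,0.0589,-0.4466,0.6555,-0.2438,-0.1210,2.0476,1.8586
23,0.0178,-0.6704,-1.0580,2.1734,-0.3245,-5.5698,-5.7869,8.4533,0.0597,-0.4288,0.6441,0.3528,0.0557,1.6416,1.7982
24,0.0149,-0.7259,-1.1196,2.2574,-0.2671,-5.5148,-6.5179,8.3465,0.0607,-0.4115,0.6332,0.8880,0.2578,1.1802,1.7429
25,0.0125,-0.7806,-1.1885,2.3403,-0.2107,-5.4055,-7.2773,8.2217,0.0617,-0.3950,0.6231,1.2499,0.4718,0.6714,1.6885
26,0.0106,-0.8338,-1.2652,2.4218,-0.1592,-5.2352,-8.0485,8.0769,0.0628,-0.3794,0.6139,1.2440,0.6595,0.1446,1.6297
27,0.0092,-0.8851,-1.3496,2.5018,-0.1213,-5.0086,-8.8153,7.9126,0.0636,-0.3650,0.6056,0.5721,0.7407,-0.3345,1.5611
28,0.0081,-0.9340,-1.4416,2.5800,-0.1144,-4.7489,-9.5645,7.7289,0.0642,-0.3519,0.5982,-1.1450,0.5812,-0.6516,1.4791
29,0.0066,-0.9803,-1.5410,2.6563,-0.1664,-4.5048,-10.2833,7.5190,0.0642,-0.3402,0.5917,-4.2350,0.0126,-0.6518,1.3837
30,0.0042,-1.0247,-1.6473,2.7302,-0.3157,-4.3526,-10.9479,7.2586,0.0637,-0.3301,0.5857,-8.6727,-1.0747,-0.1990,1.2806
31,-0.0004,-1.0684,-1.7597,2.8009,-0.5997,-4.3892,-11.5097,6.8955,0.0623,-0.3215,0.5800,-13.7180,-2.5647,0.7030,1.1825
32,-0.0086,-1.1139,-1.8769,2.8672,-1.0301,-4.7074,-11.8970,6.3528,0.0604,-0.3143,0.5742,-17.9430,-4.0242,1.8102,1.1086
33,-0.0216,-1.1641,-1.9967,2.9268,-1.5675,-5.3572,-12.0492,5.5524,0.0579,-0.3080,0.5680,-20.0469,-4.9212,2.7376,1.0836
34,-0.0401,-1.2223,-2.1169,2.9769,-2.1225,-6.3233,-11.9646,4.4520,0.0551,-0.3022,0.5608,-19.7940,-5.0295,3.2350,1.1354
35,-0.0637,-1.2913,-2.2353,3.0147,-2.5960,-7.5496,-11.7125,3.0648,0.0523,-0.2961,0.5527,-17.9379,-4.5270,3.3174,1.2847
36,-0.0914,-1.3737,-2.3508,3.0375,-2.9220,-8.9864,-11.3936,1.4444,0.0499,-0.2893,0.5434,-15.4299,-3.7357,3.1336,1.5332
37,-0.1215,-1.4713,-2.4632,3.0434,-3.0824,-10.6148,-11.1029,-0.3320,0.0482,-0.2814,0.5334,-12.9276,-2.8926,2.7982,1.8581
38,-0.1524,-1.5861,-2.5733,3.0313,-3.0989,-12.4258,-10.9240,-2.1509,0.0473,-0.2726,0.5230,-10.7634,-2.1023,2.3261,2.2140
39,-0.1830,-1.7200,-2.6824,3.0010,-3.0148,-14.4117,-10.9038,-3.9406,0.0474,-0.2634,0.5131,-9.0337,-1.3822,1.6630,2.5802
40,-0.2125,-1.8738,-2.7923,2.9540,-2.8877,-16.3764,-11.0809,-5.4612,0.0484,-0.2547,0.5048,-7.4335,-0.6676,0.7566,2.9153
41,-0.2407,-2.0448,-2.9046,2.8951,-2.7644,-17.6796,-11.3428,-6.2333,0.0509,-0.2475,0.4995,-4.6052,0.1355,0.2224,3.1510
42,-0.2676,-2.2200,-3.0177,2.8351,-2.6418,-17.0450,-11.1552,-5.5644,0.0557,-0.2423,0.4991,,,,


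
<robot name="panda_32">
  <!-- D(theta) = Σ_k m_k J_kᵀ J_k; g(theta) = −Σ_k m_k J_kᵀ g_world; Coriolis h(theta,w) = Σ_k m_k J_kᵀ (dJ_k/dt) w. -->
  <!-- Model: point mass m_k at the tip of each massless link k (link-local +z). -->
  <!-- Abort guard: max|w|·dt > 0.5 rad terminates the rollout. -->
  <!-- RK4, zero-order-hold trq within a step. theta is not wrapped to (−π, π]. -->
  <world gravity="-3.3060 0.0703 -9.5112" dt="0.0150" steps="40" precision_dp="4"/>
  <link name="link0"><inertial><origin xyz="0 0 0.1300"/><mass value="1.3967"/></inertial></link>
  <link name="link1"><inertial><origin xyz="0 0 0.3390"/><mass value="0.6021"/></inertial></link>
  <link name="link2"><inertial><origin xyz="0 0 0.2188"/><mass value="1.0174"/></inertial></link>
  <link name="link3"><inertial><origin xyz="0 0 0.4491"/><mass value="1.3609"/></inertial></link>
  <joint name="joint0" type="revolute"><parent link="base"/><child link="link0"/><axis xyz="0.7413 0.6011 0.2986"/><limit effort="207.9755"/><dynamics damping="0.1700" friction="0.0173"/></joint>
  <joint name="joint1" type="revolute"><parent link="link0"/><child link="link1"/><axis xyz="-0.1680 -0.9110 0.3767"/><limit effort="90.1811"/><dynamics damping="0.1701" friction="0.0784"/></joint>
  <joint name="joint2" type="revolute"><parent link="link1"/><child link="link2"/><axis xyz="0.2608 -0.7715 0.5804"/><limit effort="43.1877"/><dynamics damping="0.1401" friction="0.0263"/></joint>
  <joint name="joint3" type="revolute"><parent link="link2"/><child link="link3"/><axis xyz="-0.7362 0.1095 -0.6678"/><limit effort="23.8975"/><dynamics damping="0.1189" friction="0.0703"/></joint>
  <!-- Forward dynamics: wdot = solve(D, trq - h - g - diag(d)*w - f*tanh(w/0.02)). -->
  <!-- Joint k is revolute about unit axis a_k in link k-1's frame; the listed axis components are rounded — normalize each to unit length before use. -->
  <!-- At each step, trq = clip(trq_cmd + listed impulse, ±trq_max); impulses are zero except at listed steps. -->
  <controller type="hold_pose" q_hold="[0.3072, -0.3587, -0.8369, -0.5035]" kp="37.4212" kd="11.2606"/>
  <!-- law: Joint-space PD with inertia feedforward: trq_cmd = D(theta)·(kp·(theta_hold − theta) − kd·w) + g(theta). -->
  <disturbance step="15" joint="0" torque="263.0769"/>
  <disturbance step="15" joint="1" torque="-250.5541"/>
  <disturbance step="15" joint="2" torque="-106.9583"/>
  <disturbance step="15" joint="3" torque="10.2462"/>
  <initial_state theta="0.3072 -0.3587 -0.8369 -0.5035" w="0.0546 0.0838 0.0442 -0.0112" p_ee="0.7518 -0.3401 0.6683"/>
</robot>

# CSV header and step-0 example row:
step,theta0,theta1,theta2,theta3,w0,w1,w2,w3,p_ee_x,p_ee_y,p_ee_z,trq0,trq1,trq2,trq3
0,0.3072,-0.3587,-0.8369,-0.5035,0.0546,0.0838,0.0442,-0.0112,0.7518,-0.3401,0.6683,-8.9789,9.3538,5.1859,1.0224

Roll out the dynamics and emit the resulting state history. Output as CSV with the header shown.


step,theta0,theta1,theta2,theta3,w0,w1,w2,w3,p_ee_x,p_ee_y,p_ee_z,trq0,trq1,trq2,trq3
1,0.3078,-0.3578,-0.8361,-0.5037,0.0237,0.0388,0.0552,-0.0090,0.7515,-0.3402,0.6688,-9.0529,9.4453,5.2266,1.0128
2,0.3080,-0.3574,-0.8353,-0.5038,0.0054,0.0131,0.0539,-0.0074,0.7513,-0.3403,0.6692,-9.1208,9.5261,5.2639,1.0046
3,0.3080,-0.3573,-0.8346,-0.5039,0.0001,0.0075,0.0399,-0.0058,0.7510,-0.3403,0.6696,-9.1832,9.5942,5.2978,0.9975
4,0.3080,-0.3572,-0.8341,-0.5040,-0.0023,0.0058,0.0261,-0.0047,0.7509,-0.3403,0.6699,-9.2393,9.6542,5.3281,0.9915
5,0.3079,-0.3571,-0.8338,-0.5040,-0.0036,0.0044,0.0154,-0.0036,0.7508,-0.3403,0.6701,-9.2898,9.7074,5.3547,0.9862
6,0.3079,-0.3571,-0.8336,-0.5041,-0.0042,0.0029,0.0084,-0.0025,0.7507,-0.3403,0.6702,-9.3349,9.7543,5.3776,0.9819
7,0.3078,-0.3570,-0.8335,-0.5041,-0.0042,0.0016,0.0039,-0.0014,0.7506,-0.3403,0.6703,-9.3753,9.7955,5.3971,0.9784
8,0.3078,-0.3570,-0.8335,-0.5041,-0.0037,0.0007,0.0010,-0.0005,0.7505,-0.3403,0.6704,-9.4112,9.8316,5.4138,0.9756
9,0.3077,-0.3570,-0.8335,-0.5041,-0.0030,-0.0001,-0.0010,0.0001,0.7505,-0.3403,0.6704,-9.4431,9.8633,5.4282,0.9735
10,0.3077,-0.3570,-0.8335,-0.5041,-0.0023,-0.0006,-0.0023,0.0006,0.7505,-0.3403,0.6704,-9.4714,9.8912,5.4407,0.9719
11,0.3076,-0.3570,-0.8335,-0.5041,-0.0015,-0.0010,-0.0032,0.0009,0.7505,-0.3402,0.6704,-9.4964,9.9157,5.4517,0.9707
12,0.3076,-0.3571,-0.8336,-0.5041,-0.0008,-0.0013,-0.0038,0.0011,0.7505,-0.3402,0.6704,-9.5185,9.9372,5.4612,0.9697
13,0.3076,-0.3571,-0.8337,-0.5041,-0.0002,-0.0015,-0.0043,0.0012,0.7505,-0.3402,0.6704,-9.5379,9.9561,5.4696,0.9688
14,0.3076,-0.3571,-0.8337,-0.5040,0.0004,-0.0017,-0.0046,0.0013,0.7506,-0.3402,0.6703,-9.5549,9.9727,5.4769,0.9681
15,0.3076,-0.3571,-0.8338,-0.5040,0.0008,-0.0018,-0.0047,0.0013,0.7506,-0.3402,0.6703,207.9755,-90.1811,-43.1877,11.2136
16,0.4577,-0.1696,-0.9293,-0.4386,17.7143,21.6827,-10.2670,10.5724,0.7597,-0.3400,0.6633,-48.0956,24.5843,13.6800,-0.1952
17,0.6675,0.0800,-1.0296,-0.2579,11.3559,13.0575,-4.0339,12.5485,0.7682,-0.3390,0.6508,-44.6935,16.2074,12.2310,0.4149
18,0.8106,0.2379,-1.0626,-0.0758,8.0451,8.4895,-0.8241,11.5508,0.7683,-0.3366,0.6401,-42.2161,11.0888,11.0936,0.5724
19,0.9136,0.3417,-1.0613,0.0848,5.8178,5.5883,0.7625,9.8360,0.7646,-0.3340,0.6309,-39.8245,7.9135,10.0813,0.4137
20,0.9878,0.4098,-1.0439,0.2183,4.1597,3.6203,1.4433,7.9856,0.7595,-0.3313,0.6235,-37.3667,6.0130,9.2223,0.1272
21,1.0402,0.4531,-1.0204,0.3246,2.8703,2.2346,1.6282,6.2120,0.7546,-0.3285,0.6179,-34.8320,4.9492,8.5235,-0.1781
22,1.0753,0.4788,-0.9964,0.4055,1.8459,1.2292,1.5535,4.5999,0.7506,-0.3255,0.6142,-32.2486,4.4196,7.9659,-0.4505
23,1.0967,0.4914,-0.9745,0.4637,1.0226,0.4773,1.3632,3.1848,0.7478,-0.3223,0.6125,-29.6546,4.2159,7.5163,-0.6720
24,1.1069,0.4941,-0.9557,0.5022,0.3570,-0.1008,1.1417,1.9778,0.7462,-0.3186,0.6125,-27.0908,4.1947,7.1417,-0.8428
25,1.1082,0.4892,-0.9403,0.5242,-0.1806,-0.5494,0.9280,0.9755,0.7457,-0.3146,0.6142,-24.6000,4.2492,6.8184,-0.9717
26,1.1022,0.4783,-0.9277,0.5327,-0.6160,-0.9135,0.7608,0.1652,0.7461,-0.3103,0.6172,-22.2241,4.3514,6.5307,-1.0701
27,1.0904,0.4623,-0.9170,0.5306,-0.9578,-1.2140,0.6717,-0.4297,0.7473,-0.3056,0.6213,-19.9909,4.4697,6.2695,-1.1688
28,1.0740,0.4423,-0.9074,0.5207,-1.2308,-1.4614,0.6252,-0.8823,0.7491,-0.3006,0.6263,-17.9277,4.5878,6.0318,-1.2576
29,1.0539,0.4189,-0.8982,0.5049,-1.4480,-1.6630,0.6059,-1.2258,0.7512,-0.2954,0.6320,-16.0504,4.7006,5.8193,-1.3378
30,1.0310,0.3928,-0.8891,0.4846,-1.6179,-1.8237,0.6045,-1.4797,0.7537,-0.2901,0.6381,-14.3680,4.8088,5.6348,-1.4130
31,1.0058,0.3646,-0.8800,0.4611,-1.7470,-1.9472,0.6124,-1.6614,0.7563,-0.2847,0.6444,-12.8838,4.9156,5.4811,-1.4846
32,0.9789,0.3347,-0.8708,0.4353,-1.8411,-2.0368,0.6226,-1.7852,0.7589,-0.2793,0.6507,-11.5963,5.0253,5.3599,-1.5526
33,0.9508,0.3038,-0.8614,0.4080,-1.9048,-2.0953,0.6295,-1.8633,0.7616,-0.2741,0.6569,-10.4996,5.1425,5.2713,-1.6157
34,0.9220,0.2722,-0.8520,0.3797,-1.9421,-2.1258,0.6294,-1.9055,0.7642,-0.2691,0.6629,-9.5849,5.2708,5.2144,-1.6721
35,0.8928,0.2403,-0.8426,0.3511,-1.9563,-2.1309,0.6202,-1.9197,0.7668,-0.2643,0.6684,-8.8405,5.4131,5.1868,-1.7199
36,0.8635,0.2085,-0.8335,0.3224,-1.9504,-2.1135,0.6008,-1.9125,0.7691,-0.2599,0.6736,-8.2529,5.5710,5.1853,-1.7572
37,0.8344,0.1771,-0.8247,0.2939,-1.9270,-2.0765,0.5714,-1.8892,0.7714,-0.2559,0.6782,-7.8071,5.7449,5.2060,-1.7822
38,0.8058,0.1464,-0.8164,0.2659,-1.8886,-2.0227,0.5328,-1.8542,0.7734,-0.2523,0.6824,-7.4874,5.9340,5.2447,-1.7938
39,0.7779,0.1165,-0.8088,0.2384,-1.8373,-1.9548,0.4863,-1.8109,0.7753,-0.2491,0.6860,-7.2777,6.1367,5.2973,-1.7915
40,0.7508,0.0878,-0.8019,0.2116,-1.7754,-1.8755,0.4336,-1.7623,0.7769,-0.2464,0.6891,,,,


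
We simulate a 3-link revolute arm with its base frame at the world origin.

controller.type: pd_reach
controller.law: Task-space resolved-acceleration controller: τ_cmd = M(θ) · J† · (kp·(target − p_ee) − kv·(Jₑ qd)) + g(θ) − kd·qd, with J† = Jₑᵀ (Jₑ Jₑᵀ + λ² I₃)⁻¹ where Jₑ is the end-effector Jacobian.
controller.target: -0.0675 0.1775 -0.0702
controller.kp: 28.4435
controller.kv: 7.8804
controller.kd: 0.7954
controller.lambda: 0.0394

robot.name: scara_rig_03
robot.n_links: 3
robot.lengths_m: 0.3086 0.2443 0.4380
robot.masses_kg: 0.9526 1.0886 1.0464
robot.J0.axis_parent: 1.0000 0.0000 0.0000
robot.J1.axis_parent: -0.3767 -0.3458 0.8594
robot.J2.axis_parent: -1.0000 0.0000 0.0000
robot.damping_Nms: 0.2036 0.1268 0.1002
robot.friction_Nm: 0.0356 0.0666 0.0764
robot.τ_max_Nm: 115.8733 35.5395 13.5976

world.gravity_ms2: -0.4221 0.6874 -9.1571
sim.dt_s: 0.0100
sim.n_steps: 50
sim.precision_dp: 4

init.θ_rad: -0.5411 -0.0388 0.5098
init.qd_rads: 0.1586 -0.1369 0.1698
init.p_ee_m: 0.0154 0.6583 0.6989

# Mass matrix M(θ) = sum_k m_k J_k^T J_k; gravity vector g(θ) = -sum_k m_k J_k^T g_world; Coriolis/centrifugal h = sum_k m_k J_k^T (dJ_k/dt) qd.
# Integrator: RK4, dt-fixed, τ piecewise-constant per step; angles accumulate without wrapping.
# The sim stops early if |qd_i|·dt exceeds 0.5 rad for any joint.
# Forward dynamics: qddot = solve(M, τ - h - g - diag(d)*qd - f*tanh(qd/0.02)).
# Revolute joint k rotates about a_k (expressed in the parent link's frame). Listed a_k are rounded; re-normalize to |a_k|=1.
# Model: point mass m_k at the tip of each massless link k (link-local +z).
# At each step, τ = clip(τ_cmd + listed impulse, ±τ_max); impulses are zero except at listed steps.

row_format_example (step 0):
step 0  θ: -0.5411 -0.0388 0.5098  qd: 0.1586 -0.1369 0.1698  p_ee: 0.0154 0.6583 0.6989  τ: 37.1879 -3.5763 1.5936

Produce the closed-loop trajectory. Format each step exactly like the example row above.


step 1  θ: -0.5358 -0.0395 0.5203  qd: 0.9078 -0.0074 1.9292  p_ee: 0.0158 0.6568 0.6986  τ: 34.2291 -3.5522 -0.1435
step 2  θ: -0.5237 -0.0390 0.5464  qd: 1.5009 0.1053 3.2624  p_ee: 0.0158 0.6542 0.6965  τ: 30.6219 -3.3528 -1.3383
step 3  θ: -0.5064 -0.0375 0.5838  qd: 1.9478 0.1992 4.2177  p_ee: 0.0156 0.6504 0.6931  τ: 26.7792 -3.0587 -2.1048
step 4  θ: -0.4853 -0.0351 0.6292  qd: 2.2671 0.2734 4.8600  p_ee: 0.0149 0.6454 0.6887  τ: 23.0348 -2.7309 -2.5533
step 5  θ: -0.4616 -0.0321 0.6799  qd: 2.4820 0.3299 5.2582  p_ee: 0.0140 0.6394 0.6835  τ: 19.5960 -2.4110 -2.7806
step 6  θ: -0.4361 -0.0286 0.7336  qd: 2.6155 0.3724 5.4756  p_ee: 0.0128 0.6323 0.6776  τ: 16.5567 -2.1229 -2.8645
step 7  θ: -0.4096 -0.0247 0.7888  qd: 2.6877 0.4044 5.5651  p_ee: 0.0113 0.6244 0.6712  τ: 13.9336 -1.8769 -2.8638
step 8  θ: -0.3826 -0.0205 0.8444  qd: 2.7151 0.4289 5.5675  p_ee: 0.0095 0.6158 0.6645  τ: 11.7013 -1.6752 -2.8194
step 9  θ: -0.3554 -0.0161 0.8998  qd: 2.7100 0.4481 5.5129  p_ee: 0.0076 0.6065 0.6573  τ: 9.8161 -1.5151 -2.7589
step 10  θ: -0.3285 -0.0116 0.9545  qd: 2.6817 0.4636 5.4224  p_ee: 0.0055 0.5968 0.6498  τ: 8.2299 -1.3921 -2.6993
step 11  θ: -0.3019 -0.0069 1.0081  qd: 2.6368 0.4766 5.3106  p_ee: 0.0033 0.5867 0.6421  τ: 6.8969 -1.3010 -2.6505
step 12  θ: -0.2758 -0.0021 1.0606  qd: 2.5801 0.4879 5.1873  p_ee: 0.0010 0.5763 0.6341  τ: 5.7763 -1.2367 -2.6178
step 13  θ: -0.2504 0.0029 1.1118  qd: 2.5150 0.4982 5.0589  p_ee: -0.0014 0.5658 0.6258  τ: 4.8332 -1.1948 -2.6031
step 14  θ: -0.2256 0.0079 1.1618  qd: 2.4438 0.5078 4.9294  p_ee: -0.0039 0.5552 0.6174  τ: 4.0382 -1.1710 -2.6067
step 15  θ: -0.2015 0.0130 1.2104  qd: 2.3682 0.5171 4.8014  p_ee: -0.0064 0.5446 0.6086  τ: 3.3667 -1.1622 -2.6273
step 16  θ: -0.1782 0.0182 1.2578  qd: 2.2895 0.5262 4.6764  p_ee: -0.0089 0.5340 0.5997  τ: 2.7985 -1.1653 -2.6634
step 17  θ: -0.1557 0.0235 1.3039  qd: 2.2086 0.5354 4.5552  p_ee: -0.0115 0.5235 0.5906  τ: 2.3166 -1.1779 -2.7129
step 18  θ: -0.1341 0.0289 1.3489  qd: 2.1260 0.5447 4.4381  p_ee: -0.0141 0.5131 0.5812  τ: 1.9073 -1.1981 -2.7736
step 19  θ: -0.1132 0.0344 1.3927  qd: 2.0423 0.5543 4.3252  p_ee: -0.0166 0.5028 0.5716  τ: 1.5588 -1.2242 -2.8435
step 20  θ: -0.0932 0.0400 1.4354  qd: 1.9577 0.5643 4.2164  p_ee: -0.0191 0.4926 0.5619  τ: 1.2617 -1.2548 -2.9204
step 21  θ: -0.0741 0.0457 1.4770  qd: 1.8726 0.5747 4.1115  p_ee: -0.0217 0.4827 0.5520  τ: 1.0078 -1.2887 -3.0026
step 22  θ: -0.0558 0.0515 1.5176  qd: 1.7871 0.5854 4.0101  p_ee: -0.0242 0.4729 0.5419  τ: 0.7907 -1.3251 -3.0881
step 23  θ: -0.0384 0.0574 1.5572  qd: 1.7013 0.5967 3.9120  p_ee: -0.0266 0.4633 0.5317  τ: 0.6047 -1.3629 -3.1755
step 24  θ: -0.0218 0.0634 1.5958  qd: 1.6153 0.6083 3.8169  p_ee: -0.0290 0.4540 0.5213  τ: 0.4451 -1.4017 -3.2633
step 25  θ: -0.0061 0.0696 1.6335  qd: 1.5294 0.6204 3.7244  p_ee: -0.0314 0.4448 0.5109  τ: 0.3082 -1.4407 -3.3502
step 26  θ: 0.0088 0.0758 1.6703  qd: 1.4434 0.6330 3.6344  p_ee: -0.0337 0.4359 0.5003  τ: 0.1905 -1.4796 -3.4351
step 27  θ: 0.0228 0.0822 1.7062  qd: 1.3575 0.6459 3.5465  p_ee: -0.0359 0.4272 0.4896  τ: 0.0895 -1.5179 -3.5170
step 28  θ: 0.0359 0.0888 1.7412  qd: 1.2717 0.6592 3.4604  p_ee: -0.0381 0.4187 0.4789  τ: 0.0028 -1.5553 -3.5949
step 29  θ: 0.0482 0.0954 1.7754  qd: 1.1861 0.6729 3.3760  p_ee: -0.0402 0.4104 0.4681  τ: -0.0714 -1.5914 -3.6681
step 30  θ: 0.0597 0.1022 1.8088  qd: 1.1007 0.6868 3.2932  p_ee: -0.0423 0.4024 0.4572  τ: -0.1349 -1.6260 -3.7359
step 31  θ: 0.0702 0.1092 1.8413  qd: 1.0156 0.7009 3.2116  p_ee: -0.0442 0.3945 0.4464  τ: -0.1888 -1.6589 -3.7979
step 32  θ: 0.0800 0.1162 1.8730  qd: 0.9307 0.7152 3.1312  p_ee: -0.0461 0.3869 0.4355  τ: -0.2343 -1.6898 -3.8534
step 33  θ: 0.0889 0.1235 1.9039  qd: 0.8462 0.7295 3.0518  p_ee: -0.0479 0.3794 0.4247  τ: -0.2722 -1.7186 -3.9021
step 34  θ: 0.0969 0.1308 1.9340  qd: 0.7620 0.7438 2.9734  p_ee: -0.0497 0.3722 0.4139  τ: -0.3034 -1.7452 -3.9437
step 35  θ: 0.1041 0.1383 1.9634  qd: 0.6782 0.7580 2.8958  p_ee: -0.0513 0.3651 0.4031  τ: -0.3283 -1.7693 -3.9779
step 36  θ: 0.1105 0.1460 1.9919  qd: 0.5949 0.7719 2.8191  p_ee: -0.0529 0.3583 0.3924  τ: -0.3474 -1.7910 -4.0045
step 37  θ: 0.1160 0.1538 2.0198  qd: 0.5120 0.7855 2.7430  p_ee: -0.0544 0.3516 0.3817  τ: -0.3610 -1.8100 -4.0234
step 38  θ: 0.1207 0.1617 2.0468  qd: 0.4297 0.7986 2.6677  p_ee: -0.0558 0.3451 0.3712  τ: -0.3695 -1.8263 -4.0346
step 39  θ: 0.1246 0.1697 2.0731  qd: 0.3479 0.8111 2.5930  p_ee: -0.0571 0.3388 0.3607  τ: -0.3729 -1.8398 -4.0380
step 40  θ: 0.1277 0.1779 2.0987  qd: 0.2667 0.8228 2.5189  p_ee: -0.0583 0.3327 0.3504  τ: -0.3714 -1.8505 -4.0336
step 41  θ: 0.1299 0.1862 2.1235  qd: 0.1861 0.8337 2.4456  p_ee: -0.0595 0.3267 0.3402  τ: -0.3650 -1.8583 -4.0215
step 42  θ: 0.1314 0.1946 2.1476  qd: 0.1062 0.8437 2.3729  p_ee: -0.0605 0.3209 0.3301  τ: -0.3537 -1.8632 -4.0018
step 43  θ: 0.1321 0.2031 2.1710  qd: 0.0271 0.8525 2.3009  p_ee: -0.0614 0.3153 0.3202  τ: -0.3374 -1.8653 -3.9747
step 44  θ: 0.1319 0.2116 2.1936  qd: -0.0504 0.8606 2.2296  p_ee: -0.0623 0.3098 0.3104  τ: -0.3204 -1.8647 -3.9403
step 45  θ: 0.1311 0.2203 2.2156  qd: -0.1268 0.8675 2.1591  p_ee: -0.0630 0.3045 0.3008  τ: -0.3000 -1.8615 -3.8987
step 46  θ: 0.1294 0.2290 2.2368  qd: -0.2023 0.8729 2.0894  p_ee: -0.0637 0.2993 0.2914  τ: -0.2738 -1.8552 -3.8503
step 47  θ: 0.1270 0.2377 2.2573  qd: -0.2771 0.8767 2.0204  p_ee: -0.0643 0.2943 0.2822  τ: -0.2415 -1.8462 -3.7953
step 48  θ: 0.1239 0.2465 2.2772  qd: -0.3509 0.8788 1.9522  p_ee: -0.0648 0.2895 0.2731  τ: -0.2031 -1.8343 -3.7338
step 49  θ: 0.1200 0.2553 2.2964  qd: -0.4237 0.8792 1.8850  p_ee: -0.0652 0.2848 0.2643  τ: -0.1582 -1.8197 -3.6662
step 50  θ: 0.1154 0.2641 2.3149  qd: -0.4955 0.8778 1.8186  p_ee: -0.0655 0.2802 0.2557


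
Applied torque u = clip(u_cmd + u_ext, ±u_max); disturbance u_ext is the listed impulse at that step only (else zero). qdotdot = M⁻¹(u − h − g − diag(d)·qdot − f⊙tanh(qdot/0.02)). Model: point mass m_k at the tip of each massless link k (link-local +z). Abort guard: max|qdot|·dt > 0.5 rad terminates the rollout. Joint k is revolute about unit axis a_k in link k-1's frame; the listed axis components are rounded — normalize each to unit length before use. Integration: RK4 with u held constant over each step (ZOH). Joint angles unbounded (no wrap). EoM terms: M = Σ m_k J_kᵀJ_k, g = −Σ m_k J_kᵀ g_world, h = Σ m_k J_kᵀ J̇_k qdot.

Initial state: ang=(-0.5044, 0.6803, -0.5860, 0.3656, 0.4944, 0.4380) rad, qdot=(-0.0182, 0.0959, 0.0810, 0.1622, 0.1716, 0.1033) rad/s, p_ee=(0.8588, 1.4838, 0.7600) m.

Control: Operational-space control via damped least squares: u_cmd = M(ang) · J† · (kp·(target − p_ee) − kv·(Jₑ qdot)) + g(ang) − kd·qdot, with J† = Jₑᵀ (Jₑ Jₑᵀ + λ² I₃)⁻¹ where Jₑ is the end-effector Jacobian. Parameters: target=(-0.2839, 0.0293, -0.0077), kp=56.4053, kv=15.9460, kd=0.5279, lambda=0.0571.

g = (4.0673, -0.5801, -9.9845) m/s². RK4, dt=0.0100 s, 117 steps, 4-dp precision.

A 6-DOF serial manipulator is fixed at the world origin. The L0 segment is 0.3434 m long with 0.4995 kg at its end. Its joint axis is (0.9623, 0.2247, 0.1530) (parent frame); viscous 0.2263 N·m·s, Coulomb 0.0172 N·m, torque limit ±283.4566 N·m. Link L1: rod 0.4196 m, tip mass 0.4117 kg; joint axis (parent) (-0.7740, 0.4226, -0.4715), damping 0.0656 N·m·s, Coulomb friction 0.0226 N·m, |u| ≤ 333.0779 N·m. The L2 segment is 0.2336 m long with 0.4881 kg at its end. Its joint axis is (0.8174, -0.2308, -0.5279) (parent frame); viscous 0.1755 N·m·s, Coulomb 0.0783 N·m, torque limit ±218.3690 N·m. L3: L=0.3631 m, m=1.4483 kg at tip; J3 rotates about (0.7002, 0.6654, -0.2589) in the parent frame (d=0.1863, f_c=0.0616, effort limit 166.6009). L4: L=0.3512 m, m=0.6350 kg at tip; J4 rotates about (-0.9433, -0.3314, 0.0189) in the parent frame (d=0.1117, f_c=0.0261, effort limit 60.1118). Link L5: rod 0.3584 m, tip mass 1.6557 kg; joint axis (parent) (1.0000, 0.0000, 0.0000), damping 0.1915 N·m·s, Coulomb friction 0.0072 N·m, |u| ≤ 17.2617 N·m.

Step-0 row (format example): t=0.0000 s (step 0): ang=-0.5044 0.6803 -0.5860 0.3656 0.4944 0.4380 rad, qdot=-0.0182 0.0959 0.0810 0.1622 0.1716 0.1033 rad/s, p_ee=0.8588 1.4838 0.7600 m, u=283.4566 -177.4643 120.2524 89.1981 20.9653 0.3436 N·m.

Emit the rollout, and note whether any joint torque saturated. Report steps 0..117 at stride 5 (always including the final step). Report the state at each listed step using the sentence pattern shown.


t=0.0500 s (step 5): ang=-0.5045 0.5918 -0.5685 0.7250 1.0779 0.4272 rad, qdot=2.5977 -1.6676 -0.5156 6.4591 11.0846 -6.8111 rad/s, p_ee=0.8127 1.4003 0.7167 m, u=183.8690 -78.4739 54.0778 32.1612 12.4470 -0.3597 N·m.
t=0.1000 s (step 10): ang=-0.3163 0.5682 -0.5739 0.9369 1.4988 -0.0590 rad, qdot=4.0205 0.7691 0.7505 2.3611 7.1913 -9.3896 rad/s, p_ee=0.6575 1.2121 0.6498 m, u=-43.9787 19.8700 -21.6381 -14.7231 0.9219 2.1078 N·m.
t=0.1500 s (step 15): ang=-0.1376 0.6407 -0.5200 0.9979 1.8522 -0.3976 rad, qdot=3.0643 1.8404 0.9983 0.3845 6.8392 -4.4578 rad/s, p_ee=0.4738 0.9855 0.5991 m, u=-78.7729 25.2743 -21.6250 -16.0467 -14.5292 9.1903 N·m.
t=0.2000 s (step 20): ang=-0.0134 0.7370 -0.4959 0.9994 2.1742 -0.5422 rad, qdot=1.8770 1.9944 -0.0559 -0.1880 6.0780 -1.5709 rad/s, p_ee=0.3193 0.7787 0.5486 m, u=-67.1575 12.6723 -10.3697 -9.1253 -21.0210 11.3710 N·m.
t=0.2500 s (step 25): ang=0.0468 0.8439 -0.5189 0.9825 2.4648 -0.5738 rad, qdot=0.4822 2.3369 -0.7680 -0.5400 5.5835 0.1552 rad/s, p_ee=0.2016 0.6057 0.5012 m, u=-59.4719 7.4484 -8.6195 -6.2890 -20.3386 9.9855 N·m.
t=0.3000 s (step 30): ang=0.0254 0.9740 -0.5649 0.9312 2.7338 -0.5413 rad, qdot=-1.5078 2.8833 -0.9947 -1.8284 5.1882 1.0899 rad/s, p_ee=0.1223 0.4705 0.4678 m, u=-81.6018 25.8195 -27.7523 -14.1196 -17.9741 7.6874 N·m.
t=0.3500 s (step 35): ang=-0.1468 1.1303 -0.6254 0.7150 2.9816 -0.4527 rad, qdot=-6.3028 3.2567 -1.7269 -9.4824 4.6287 3.6448 rad/s, p_ee=0.0933 0.3862 0.4595 m, u=30.7651 -85.7441 26.7671 2.1667 -6.2443 6.1770 N·m.
t=0.4000 s (step 40): ang=-0.3468 1.1591 -0.6365 0.1349 3.0028 -0.2588 rad, qdot=-1.8677 -1.3464 1.1194 -9.4523 -2.5036 1.2340 rad/s, p_ee=0.1259 0.3657 0.4560 m, u=149.0960 -139.4305 80.5727 38.8822 -5.4512 10.1084 N·m.
t=0.4500 s (step 45): ang=-0.3741 1.0604 -0.5578 -0.2376 2.8223 -0.2526 rad, qdot=0.5268 -2.2744 1.9524 -6.0208 -4.2442 -0.1626 rad/s, p_ee=0.1182 0.3494 0.4232 m, u=106.7643 -63.4566 32.4395 16.7072 3.3284 4.7266 N·m.
t=0.5000 s (step 50): ang=-0.3093 0.9523 -0.4504 -0.5063 2.6010 -0.2416 rad, qdot=1.9435 -1.9013 2.2466 -4.9830 -4.5182 0.6470 rad/s, p_ee=0.0779 0.3351 0.3799 m, u=56.7452 -6.8373 2.3510 2.8921 9.9583 -0.2777 N·m.
t=0.5500 s (step 55): ang=-0.2010 0.8835 -0.3513 -0.7554 2.3752 -0.2011 rad, qdot=2.1042 -0.8027 1.5783 -5.0345 -4.4360 0.7906 rad/s, p_ee=0.0270 0.3226 0.3417 m, u=-34.1093 40.0038 -19.8101 -8.3522 7.8076 -1.9131 N·m.
t=0.6000 s (step 60): ang=-0.1200 0.8676 -0.2920 -1.0046 2.1674 -0.1679 rad, qdot=1.0776 0.0907 0.8728 -4.8556 -3.8413 0.5502 rad/s, p_ee=-0.0260 0.3004 0.3096 m, u=-35.1434 23.0370 -11.4895 -4.1955 5.2453 -1.4635 N·m.
t=0.6500 s (step 65): ang=-0.0925 0.8848 -0.2535 -1.2367 1.9912 -0.1417 rad, qdot=0.0579 0.5359 0.7419 -4.4157 -3.2361 0.5128 rad/s, p_ee=-0.0757 0.2674 0.2774 m, u=-14.3351 2.8672 -4.7477 0.6789 3.4800 -0.7130 N·m.
t=0.7000 s (step 70): ang=-0.1098 0.9158 -0.2129 -1.4453 1.8409 -0.1161 rad, qdot=-0.7089 0.6621 0.9070 -3.9276 -2.7964 0.5119 rad/s, p_ee=-0.1178 0.2317 0.2452 m, u=0.7283 -8.4266 -3.7395 1.7170 2.5870 -0.0912 N·m.
t=0.7500 s (step 75): ang=-0.1595 0.9476 -0.1625 -1.6292 1.7101 -0.0910 rad, qdot=-1.2449 0.5862 1.1020 -3.4274 -2.4446 0.4922 rad/s, p_ee=-0.1514 0.1994 0.2150 m, u=10.0304 -13.6493 -5.5088 -0.0997 2.4362 0.3063 N·m.
t=0.8000 s (step 80): ang=-0.2310 0.9727 -0.1042 -1.7883 1.5957 -0.0673 rad, qdot=-1.5869 0.4076 1.2143 -2.9414 -2.1351 0.4594 rad/s, p_ee=-0.1772 0.1728 0.1874 m, u=16.1111 -15.7244 -8.0202 -3.4210 2.8676 0.4438 N·m.
t=0.8500 s (step 85): ang=-0.3154 0.9878 -0.0428 -1.9241 1.4958 -0.0453 rad, qdot=-1.7649 0.1928 1.2281 -2.4955 -1.8606 0.4247 rad/s, p_ee=-0.1967 0.1519 0.1624 m, u=20.3639 -16.2117 -10.3800 -7.2663 3.6944 0.3481 N·m.
t=0.9000 s (step 90): ang=-0.4052 0.9921 0.0173 -2.0389 1.4088 -0.0250 rad, qdot=-1.8097 -0.0170 1.1633 -2.1047 -1.6232 0.3919 rad/s, p_ee=-0.2115 0.1358 0.1397 m, u=23.2661 -15.8160 -12.2755 -10.9711 4.7038 0.0930 N·m.
t=0.9500 s (step 95): ang=-0.4946 0.9867 0.0727 -2.1356 1.3328 -0.0063 rad, qdot=-1.7548 -0.1955 1.0486 -1.7727 -1.4217 0.3603 rad/s, p_ee=-0.2230 0.1232 0.1192 m, u=25.0839 -14.9516 -13.6568 -14.1626 5.7121 -0.2375 N·m.
t=1.0000 s (step 100): ang=-0.5796 0.9732 0.1218 -2.2171 1.2661 0.0110 rad, qdot=-1.6369 -0.3367 0.9108 -1.4962 -1.2493 0.3315 rad/s, p_ee=-0.2319 0.1129 0.1006 m, u=26.1022 -13.9074 -14.6000 -16.7171 6.5999 -0.5762 N·m.
t=1.0500 s (step 105): ang=-0.6578 0.9537 0.1637 -2.2860 1.2074 0.0268 rad, qdot=-1.4849 -0.4408 0.7691 -1.2676 -1.1009 0.3031 rad/s, p_ee=-0.2392 0.1041 0.0841 m, u=26.5816 -12.8656 -15.2147 -18.6564 7.3147 -0.8802 N·m.
t=1.1000 s (step 110): ang=-0.7279 0.9297 0.1988 -2.3446 1.1556 0.0412 rad, qdot=-1.3200 -0.5129 0.6351 -1.0784 -0.9716 0.2749 rad/s, p_ee=-0.2451 0.0965 0.0697 m, u=26.7271 -11.9214 -15.6050 -20.0740 7.8517 -1.1308 N·m.
t=1.1500 s (step 115): ang=-0.7898 0.9028 0.2275 -2.3944 1.1099 0.0542 rad, qdot=-1.1557 -0.5598 0.5146 -0.9204 -0.8573 0.2474 rad/s, p_ee=-0.2501 0.0896 0.0572 m, u=26.6808 -11.1102 -15.8535 -21.0800 8.2307 -1.3245 N·m.
t=1.1700 s (step 117): ang=-0.8122 0.8915 0.2373 -2.4123 1.0932 0.0590 rad, qdot=-1.0920 -0.5729 0.4706 -0.8643 -0.8152 0.2367 rad/s, p_ee=-0.2519 0.0871 0.0528 m.
any joint saturated: yes
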